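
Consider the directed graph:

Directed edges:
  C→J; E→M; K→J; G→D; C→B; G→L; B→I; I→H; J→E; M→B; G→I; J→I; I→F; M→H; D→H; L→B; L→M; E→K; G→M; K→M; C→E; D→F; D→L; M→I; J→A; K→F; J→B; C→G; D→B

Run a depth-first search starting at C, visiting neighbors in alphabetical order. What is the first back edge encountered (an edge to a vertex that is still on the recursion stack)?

J→E

DFS from C (visiting neighbors in alphabetical order); mark gray on enter, black on exit:
C gray
  B gray
    I gray
      F gray
      F black
      H gray
      H black
    I black
  B black
  E gray
    K gray
      K→F: F black — skip
      J gray
        A gray
        A black
        J→B: B black — skip
        J→E: E is gray → back edge
First back edge: J → E.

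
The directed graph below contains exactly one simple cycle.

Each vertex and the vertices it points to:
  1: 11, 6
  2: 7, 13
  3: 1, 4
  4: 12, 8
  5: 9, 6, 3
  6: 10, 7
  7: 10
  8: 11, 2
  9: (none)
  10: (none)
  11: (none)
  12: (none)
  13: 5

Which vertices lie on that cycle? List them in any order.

DFS with gray/black marking from 5:
5 gray
  9 gray
  9 black
  6 gray
    10 gray
    10 black
    7 gray
      7→10: 10 black — skip
    7 black
  6 black
  3 gray
    1 gray
      11 gray
      11 black
      1→6: 6 black — skip
    1 black
    4 gray
      12 gray
      12 black
      8 gray
        8→11: 11 black — skip
        2 gray
          2→7: 7 black — skip
          13 gray
            13→5: 5 is gray → back edge
Back edge closes the cycle 5 → 3 → 4 → 8 → 2 → 13 → 5; its vertices are {2, 3, 4, 5, 8, 13}.

2, 3, 4, 5, 8, 13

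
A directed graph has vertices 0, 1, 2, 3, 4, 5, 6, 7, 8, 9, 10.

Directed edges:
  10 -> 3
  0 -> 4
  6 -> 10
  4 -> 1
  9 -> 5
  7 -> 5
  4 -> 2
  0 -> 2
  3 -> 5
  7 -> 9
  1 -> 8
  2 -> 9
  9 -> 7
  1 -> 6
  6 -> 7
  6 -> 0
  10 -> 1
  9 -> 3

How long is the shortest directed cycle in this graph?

For each vertex v, BFS finds the shortest path from v back to v.
The shortest such closed walk is 7 → 9 → 7, length 2.

2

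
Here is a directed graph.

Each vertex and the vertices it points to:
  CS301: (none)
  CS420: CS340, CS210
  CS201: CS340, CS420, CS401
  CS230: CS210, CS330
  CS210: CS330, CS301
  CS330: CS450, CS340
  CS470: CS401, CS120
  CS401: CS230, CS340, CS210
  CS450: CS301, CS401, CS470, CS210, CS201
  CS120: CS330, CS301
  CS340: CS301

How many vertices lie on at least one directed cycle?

9

A vertex is on a directed cycle iff it belongs to a strongly connected component of size ≥ 2 (or has a self-loop).
The vertices on cycles are {CS120, CS201, CS210, CS230, CS330, CS401, CS420, CS450, CS470} — 9 in total.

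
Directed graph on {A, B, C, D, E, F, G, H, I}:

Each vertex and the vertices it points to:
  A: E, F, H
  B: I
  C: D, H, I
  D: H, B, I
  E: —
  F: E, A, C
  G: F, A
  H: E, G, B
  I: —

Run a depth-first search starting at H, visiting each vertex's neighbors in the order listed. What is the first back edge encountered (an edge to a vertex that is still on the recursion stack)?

A->F

DFS from H (visiting each vertex's neighbors in the order listed); mark gray on enter, black on exit:
H gray
  E gray
  E black
  G gray
    F gray
      F→E: E black — skip
      A gray
        A→E: E black — skip
        A→F: F is gray → back edge
First back edge: A → F.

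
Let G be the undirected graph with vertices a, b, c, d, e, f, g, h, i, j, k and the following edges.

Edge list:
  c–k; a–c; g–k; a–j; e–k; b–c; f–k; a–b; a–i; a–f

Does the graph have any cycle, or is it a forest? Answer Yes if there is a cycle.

DFS, tracking each vertex's parent; an edge to a visited non-parent vertex closes a cycle.
Start from i:
visit i (parent –)
  visit a (parent i)
    a–i: parent, skip
    visit f (parent a)
      visit k (parent f)
        k–f: parent, skip
        visit e (parent k)
          e–k: parent, skip
        visit c (parent k)
          visit b (parent c)
            b–a: a visited and ≠ parent → cycle
Cycle: a – f – k – c – b – a.

Yes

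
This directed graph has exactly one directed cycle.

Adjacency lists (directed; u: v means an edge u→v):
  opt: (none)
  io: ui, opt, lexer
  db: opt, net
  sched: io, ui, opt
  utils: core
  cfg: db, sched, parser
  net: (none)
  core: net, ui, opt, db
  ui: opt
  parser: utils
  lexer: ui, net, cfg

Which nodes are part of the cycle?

DFS with gray/black marking from lexer:
lexer gray
  ui gray
    opt gray
    opt black
  ui black
  net gray
  net black
  cfg gray
    db gray
      db→opt: opt black — skip
      db→net: net black — skip
    db black
    sched gray
      io gray
        io→ui: ui black — skip
        io→opt: opt black — skip
        io→lexer: lexer is gray → back edge
Back edge closes the cycle lexer → cfg → sched → io → lexer; its vertices are {io, cfg, lexer, sched}.

io, cfg, lexer, sched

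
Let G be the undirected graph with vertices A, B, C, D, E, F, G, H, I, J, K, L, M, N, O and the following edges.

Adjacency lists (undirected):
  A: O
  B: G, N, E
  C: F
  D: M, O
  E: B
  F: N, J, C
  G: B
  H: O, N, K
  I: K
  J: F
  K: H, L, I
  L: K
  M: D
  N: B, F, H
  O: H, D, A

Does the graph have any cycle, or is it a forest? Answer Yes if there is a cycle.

No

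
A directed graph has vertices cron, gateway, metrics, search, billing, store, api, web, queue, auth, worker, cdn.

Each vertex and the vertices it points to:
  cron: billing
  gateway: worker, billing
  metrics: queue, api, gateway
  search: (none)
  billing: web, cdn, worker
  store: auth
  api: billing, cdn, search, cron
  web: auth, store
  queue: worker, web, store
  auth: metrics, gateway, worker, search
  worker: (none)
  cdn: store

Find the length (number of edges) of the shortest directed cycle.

For each vertex v, BFS finds the shortest path from v back to v.
The shortest such closed walk is auth → gateway → billing → web → auth, length 4.

4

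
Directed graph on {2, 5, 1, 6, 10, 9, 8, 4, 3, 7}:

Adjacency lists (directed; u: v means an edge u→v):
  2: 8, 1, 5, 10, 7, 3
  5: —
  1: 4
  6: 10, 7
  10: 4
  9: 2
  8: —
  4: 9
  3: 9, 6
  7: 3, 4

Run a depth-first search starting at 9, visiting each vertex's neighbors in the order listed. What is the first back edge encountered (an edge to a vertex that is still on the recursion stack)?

4→9

DFS from 9 (visiting each vertex's neighbors in the order listed); mark gray on enter, black on exit:
9 gray
  2 gray
    8 gray
    8 black
    1 gray
      4 gray
        4→9: 9 is gray → back edge
First back edge: 4 → 9.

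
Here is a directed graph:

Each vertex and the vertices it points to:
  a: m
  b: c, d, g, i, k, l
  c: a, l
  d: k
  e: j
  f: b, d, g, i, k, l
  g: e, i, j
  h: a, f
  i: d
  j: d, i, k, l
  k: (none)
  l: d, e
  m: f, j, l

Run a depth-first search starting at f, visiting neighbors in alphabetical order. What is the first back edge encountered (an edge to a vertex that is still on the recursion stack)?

DFS from f (visiting neighbors in alphabetical order); mark gray on enter, black on exit:
f gray
  b gray
    c gray
      a gray
        m gray
          m→f: f is gray → back edge
First back edge: m → f.

m->f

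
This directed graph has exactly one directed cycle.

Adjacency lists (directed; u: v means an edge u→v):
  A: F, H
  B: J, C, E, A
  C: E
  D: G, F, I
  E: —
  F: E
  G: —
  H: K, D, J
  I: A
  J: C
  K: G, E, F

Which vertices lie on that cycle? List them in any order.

A, D, H, I

DFS with gray/black marking from A:
A gray
  F gray
    E gray
    E black
  F black
  H gray
    K gray
      G gray
      G black
      K→E: E black — skip
      K→F: F black — skip
    K black
    D gray
      D→G: G black — skip
      D→F: F black — skip
      I gray
        I→A: A is gray → back edge
Back edge closes the cycle A → H → D → I → A; its vertices are {A, D, H, I}.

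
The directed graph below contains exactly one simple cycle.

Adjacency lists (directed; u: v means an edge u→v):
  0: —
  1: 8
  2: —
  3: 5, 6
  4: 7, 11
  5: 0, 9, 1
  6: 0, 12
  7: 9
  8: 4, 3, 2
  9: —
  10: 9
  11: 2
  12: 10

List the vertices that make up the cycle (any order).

DFS with gray/black marking from 8:
8 gray
  4 gray
    7 gray
      9 gray
      9 black
    7 black
    11 gray
      2 gray
      2 black
    11 black
  4 black
  3 gray
    5 gray
      0 gray
      0 black
      5→9: 9 black — skip
      1 gray
        1→8: 8 is gray → back edge
Back edge closes the cycle 8 → 3 → 5 → 1 → 8; its vertices are {1, 3, 5, 8}.

1, 3, 5, 8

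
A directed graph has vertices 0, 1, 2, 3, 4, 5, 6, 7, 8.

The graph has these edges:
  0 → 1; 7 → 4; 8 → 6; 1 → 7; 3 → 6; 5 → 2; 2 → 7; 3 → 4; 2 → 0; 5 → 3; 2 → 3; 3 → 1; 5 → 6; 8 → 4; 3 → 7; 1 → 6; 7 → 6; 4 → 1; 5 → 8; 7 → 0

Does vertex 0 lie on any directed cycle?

0 is on a cycle iff 0 can reach itself via ≥1 edge.
0 → 1 → 7 → 0 — yes.

Yes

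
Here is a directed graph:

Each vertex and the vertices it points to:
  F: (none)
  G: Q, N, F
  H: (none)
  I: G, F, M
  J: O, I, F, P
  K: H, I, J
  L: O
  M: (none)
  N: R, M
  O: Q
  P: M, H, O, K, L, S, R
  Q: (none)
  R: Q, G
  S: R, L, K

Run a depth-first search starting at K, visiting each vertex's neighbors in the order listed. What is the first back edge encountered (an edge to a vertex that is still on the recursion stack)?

DFS from K (visiting each vertex's neighbors in the order listed); mark gray on enter, black on exit:
K gray
  H gray
  H black
  I gray
    G gray
      Q gray
      Q black
      N gray
        R gray
          R→Q: Q black — skip
          R→G: G is gray → back edge
First back edge: R → G.

R->G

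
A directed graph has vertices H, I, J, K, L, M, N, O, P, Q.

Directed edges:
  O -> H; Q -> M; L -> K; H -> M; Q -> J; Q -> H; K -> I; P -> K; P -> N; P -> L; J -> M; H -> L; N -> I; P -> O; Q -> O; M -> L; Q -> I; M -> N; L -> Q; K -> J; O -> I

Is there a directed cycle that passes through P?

P lies on a cycle iff there is a path from P back to itself.
Exploring from P, it never reaches itself; equivalently, its strongly connected component is a singleton.

No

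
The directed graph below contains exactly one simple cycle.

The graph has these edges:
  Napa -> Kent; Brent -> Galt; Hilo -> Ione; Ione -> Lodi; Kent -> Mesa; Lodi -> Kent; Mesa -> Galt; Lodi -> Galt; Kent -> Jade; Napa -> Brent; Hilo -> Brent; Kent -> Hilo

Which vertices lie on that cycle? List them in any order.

Hilo, Ione, Kent, Lodi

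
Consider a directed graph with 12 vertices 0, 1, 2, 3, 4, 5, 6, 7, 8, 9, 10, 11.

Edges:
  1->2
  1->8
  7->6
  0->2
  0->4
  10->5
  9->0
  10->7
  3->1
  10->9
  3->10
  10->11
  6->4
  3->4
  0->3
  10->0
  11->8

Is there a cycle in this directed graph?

Yes

DFS with white/gray/black marking, starting from 3:
3 gray
  4 gray
  4 black
  1 gray
    8 gray
    8 black
    2 gray
    2 black
  1 black
  10 gray
    7 gray
      6 gray
        6→4: 4 black — skip
      6 black
    7 black
    9 gray
      0 gray
        0→4: 4 black — skip
        0→3: 3 is gray → back edge
Back edge found, so a cycle exists: 3 → 10 → 9 → 0 → 3.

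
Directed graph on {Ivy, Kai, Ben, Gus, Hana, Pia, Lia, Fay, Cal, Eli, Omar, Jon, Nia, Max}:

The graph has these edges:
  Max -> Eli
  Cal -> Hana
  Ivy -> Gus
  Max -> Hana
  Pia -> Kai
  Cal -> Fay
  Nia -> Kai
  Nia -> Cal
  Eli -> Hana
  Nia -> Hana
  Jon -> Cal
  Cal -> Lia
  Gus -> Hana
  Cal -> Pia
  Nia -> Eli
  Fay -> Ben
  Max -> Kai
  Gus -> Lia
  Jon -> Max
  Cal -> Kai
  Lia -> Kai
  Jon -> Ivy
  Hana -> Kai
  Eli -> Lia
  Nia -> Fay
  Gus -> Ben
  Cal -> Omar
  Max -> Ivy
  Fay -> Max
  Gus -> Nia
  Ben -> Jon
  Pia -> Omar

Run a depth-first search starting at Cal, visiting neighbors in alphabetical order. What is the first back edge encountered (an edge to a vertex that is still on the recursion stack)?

DFS from Cal (visiting neighbors in alphabetical order); mark gray on enter, black on exit:
Cal gray
  Fay gray
    Ben gray
      Jon gray
        Jon→Cal: Cal is gray → back edge
First back edge: Jon → Cal.

Jon→Cal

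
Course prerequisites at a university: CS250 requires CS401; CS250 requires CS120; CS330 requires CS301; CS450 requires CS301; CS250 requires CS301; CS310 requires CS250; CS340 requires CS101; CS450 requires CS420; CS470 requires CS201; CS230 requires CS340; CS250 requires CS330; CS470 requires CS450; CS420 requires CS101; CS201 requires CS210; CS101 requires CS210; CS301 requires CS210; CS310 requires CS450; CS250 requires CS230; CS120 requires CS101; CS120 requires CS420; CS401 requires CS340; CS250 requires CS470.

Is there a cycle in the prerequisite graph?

DFS with white/gray/black marking, starting from CS301:
CS301 gray
  CS210 gray
  CS210 black
CS301 black
CS120 gray
  CS420 gray
    CS101 gray
      CS101→CS210: CS210 black — skip
    CS101 black
  CS420 black
  CS120→CS101: CS101 black — skip
CS120 black
CS230 gray
  CS340 gray
    CS340→CS101: CS101 black — skip
  CS340 black
CS230 black
CS310 gray
  CS250 gray
    CS470 gray
      CS450 gray
        CS450→CS301: CS301 black — skip
        CS450→CS420: CS420 black — skip
      CS450 black
      CS201 gray
        CS201→CS210: CS210 black — skip
      CS201 black
    CS470 black
    CS250→CS230: CS230 black — skip
    CS250→CS120: CS120 black — skip
    CS250→CS301: CS301 black — skip
    CS401 gray
      CS401→CS340: CS340 black — skip
    CS401 black
    CS330 gray
      CS330→CS301: CS301 black — skip
    CS330 black
  CS250 black
  CS310→CS450: CS450 black — skip
CS310 black
Every edge goes to a white or black vertex — no back edge, so the graph is acyclic.

No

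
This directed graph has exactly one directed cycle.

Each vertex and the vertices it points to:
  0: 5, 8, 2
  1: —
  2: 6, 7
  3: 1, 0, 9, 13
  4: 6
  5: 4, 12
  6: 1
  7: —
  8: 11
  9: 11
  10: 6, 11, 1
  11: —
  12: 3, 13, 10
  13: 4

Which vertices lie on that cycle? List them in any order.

0, 3, 5, 12

DFS with gray/black marking from 12:
12 gray
  3 gray
    1 gray
    1 black
    0 gray
      5 gray
        4 gray
          6 gray
            6→1: 1 black — skip
          6 black
        4 black
        5→12: 12 is gray → back edge
Back edge closes the cycle 12 → 3 → 0 → 5 → 12; its vertices are {0, 3, 5, 12}.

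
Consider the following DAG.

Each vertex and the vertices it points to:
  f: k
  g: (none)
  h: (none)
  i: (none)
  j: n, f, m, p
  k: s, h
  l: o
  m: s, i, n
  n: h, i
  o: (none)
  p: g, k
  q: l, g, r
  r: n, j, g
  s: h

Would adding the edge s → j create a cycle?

Adding s→j creates a cycle iff j can already reach s.
Path from j: j → m → s.
So j → … → s → j is a cycle.

Yes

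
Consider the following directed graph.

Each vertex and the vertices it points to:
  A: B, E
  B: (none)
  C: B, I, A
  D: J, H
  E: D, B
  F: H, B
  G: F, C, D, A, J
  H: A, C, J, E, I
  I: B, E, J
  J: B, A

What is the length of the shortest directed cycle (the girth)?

3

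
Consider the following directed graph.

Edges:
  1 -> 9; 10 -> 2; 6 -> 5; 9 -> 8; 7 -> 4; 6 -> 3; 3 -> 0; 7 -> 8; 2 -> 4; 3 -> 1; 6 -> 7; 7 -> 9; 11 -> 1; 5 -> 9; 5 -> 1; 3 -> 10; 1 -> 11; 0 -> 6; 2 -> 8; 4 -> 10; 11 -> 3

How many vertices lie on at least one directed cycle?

A vertex is on a directed cycle iff it belongs to a strongly connected component of size ≥ 2 (or has a self-loop).
The vertices on cycles are {0, 1, 2, 3, 4, 5, 6, 10, 11} — 9 in total.

9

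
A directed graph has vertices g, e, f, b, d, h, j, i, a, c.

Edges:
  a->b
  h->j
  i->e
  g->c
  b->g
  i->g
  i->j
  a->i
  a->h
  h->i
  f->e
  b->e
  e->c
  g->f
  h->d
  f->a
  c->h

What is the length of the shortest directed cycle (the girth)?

4

For each vertex v, BFS finds the shortest path from v back to v.
The shortest such closed walk is a → i → g → f → a, length 4.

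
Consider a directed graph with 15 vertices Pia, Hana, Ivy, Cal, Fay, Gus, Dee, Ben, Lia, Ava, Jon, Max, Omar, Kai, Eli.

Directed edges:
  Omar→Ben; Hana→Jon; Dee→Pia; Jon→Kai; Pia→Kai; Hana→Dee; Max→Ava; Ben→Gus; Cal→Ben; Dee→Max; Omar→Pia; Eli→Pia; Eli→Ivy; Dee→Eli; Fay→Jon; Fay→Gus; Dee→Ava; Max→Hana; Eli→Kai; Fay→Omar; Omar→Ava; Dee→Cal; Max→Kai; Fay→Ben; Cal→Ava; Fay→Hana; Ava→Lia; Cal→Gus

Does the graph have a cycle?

DFS with white/gray/black marking, starting from Fay:
Fay gray
  Jon gray
    Kai gray
    Kai black
  Jon black
  Ben gray
    Gus gray
    Gus black
  Ben black
  Fay→Gus: Gus black — skip
  Hana gray
    Dee gray
      Ava gray
        Lia gray
        Lia black
      Ava black
      Eli gray
        Ivy gray
        Ivy black
        Pia gray
          Pia→Kai: Kai black — skip
        Pia black
        Eli→Kai: Kai black — skip
      Eli black
      Dee→Pia: Pia black — skip
      Cal gray
        Cal→Ava: Ava black — skip
        Cal→Gus: Gus black — skip
        Cal→Ben: Ben black — skip
      Cal black
      Max gray
        Max→Hana: Hana is gray → back edge
Back edge found, so a cycle exists: Hana → Dee → Max → Hana.

Yes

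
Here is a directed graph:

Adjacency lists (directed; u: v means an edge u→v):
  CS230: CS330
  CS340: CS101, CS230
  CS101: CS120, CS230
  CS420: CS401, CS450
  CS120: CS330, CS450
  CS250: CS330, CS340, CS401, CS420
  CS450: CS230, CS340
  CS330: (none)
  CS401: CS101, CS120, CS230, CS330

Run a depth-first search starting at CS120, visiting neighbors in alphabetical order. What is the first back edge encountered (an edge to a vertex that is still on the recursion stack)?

DFS from CS120 (visiting neighbors in alphabetical order); mark gray on enter, black on exit:
CS120 gray
  CS330 gray
  CS330 black
  CS450 gray
    CS230 gray
      CS230→CS330: CS330 black — skip
    CS230 black
    CS340 gray
      CS101 gray
        CS101→CS120: CS120 is gray → back edge
First back edge: CS101 → CS120.

CS101→CS120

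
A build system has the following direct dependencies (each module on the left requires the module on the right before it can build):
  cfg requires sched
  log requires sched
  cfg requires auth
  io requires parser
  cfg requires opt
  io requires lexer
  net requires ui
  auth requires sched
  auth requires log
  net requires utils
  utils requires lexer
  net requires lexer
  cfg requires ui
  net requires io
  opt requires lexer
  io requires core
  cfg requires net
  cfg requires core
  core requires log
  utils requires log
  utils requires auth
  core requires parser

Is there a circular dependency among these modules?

No

DFS with white/gray/black marking, starting from core:
core gray
  log gray
    sched gray
    sched black
  log black
  parser gray
  parser black
core black
ui gray
ui black
utils gray
  utils→log: log black — skip
  auth gray
    auth→sched: sched black — skip
    auth→log: log black — skip
  auth black
  lexer gray
  lexer black
utils black
net gray
  net→ui: ui black — skip
  io gray
    io→lexer: lexer black — skip
    io→core: core black — skip
    io→parser: parser black — skip
  io black
  net→lexer: lexer black — skip
  net→utils: utils black — skip
net black
opt gray
  opt→lexer: lexer black — skip
opt black
cfg gray
  cfg→ui: ui black — skip
  cfg→sched: sched black — skip
  cfg→opt: opt black — skip
  cfg→auth: auth black — skip
  cfg→core: core black — skip
  cfg→net: net black — skip
cfg black
Every edge goes to a white or black vertex — no back edge, so the graph is acyclic.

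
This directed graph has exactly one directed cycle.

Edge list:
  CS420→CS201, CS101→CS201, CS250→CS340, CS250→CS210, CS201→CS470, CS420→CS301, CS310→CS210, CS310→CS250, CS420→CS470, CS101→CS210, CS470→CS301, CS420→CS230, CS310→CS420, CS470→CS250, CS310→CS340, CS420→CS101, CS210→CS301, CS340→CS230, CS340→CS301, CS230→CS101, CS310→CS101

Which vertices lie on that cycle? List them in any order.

CS101, CS201, CS230, CS250, CS340, CS470

DFS with gray/black marking from CS201:
CS201 gray
  CS470 gray
    CS301 gray
    CS301 black
    CS250 gray
      CS210 gray
        CS210→CS301: CS301 black — skip
      CS210 black
      CS340 gray
        CS230 gray
          CS101 gray
            CS101→CS210: CS210 black — skip
            CS101→CS201: CS201 is gray → back edge
Back edge closes the cycle CS201 → CS470 → CS250 → CS340 → CS230 → CS101 → CS201; its vertices are {CS101, CS201, CS230, CS250, CS340, CS470}.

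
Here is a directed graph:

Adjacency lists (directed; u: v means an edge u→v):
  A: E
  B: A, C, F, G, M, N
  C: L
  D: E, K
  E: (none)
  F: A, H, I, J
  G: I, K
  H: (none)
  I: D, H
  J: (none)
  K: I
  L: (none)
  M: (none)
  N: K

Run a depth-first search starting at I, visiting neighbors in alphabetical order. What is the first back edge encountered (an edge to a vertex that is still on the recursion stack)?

DFS from I (visiting neighbors in alphabetical order); mark gray on enter, black on exit:
I gray
  D gray
    E gray
    E black
    K gray
      K→I: I is gray → back edge
First back edge: K → I.

K->I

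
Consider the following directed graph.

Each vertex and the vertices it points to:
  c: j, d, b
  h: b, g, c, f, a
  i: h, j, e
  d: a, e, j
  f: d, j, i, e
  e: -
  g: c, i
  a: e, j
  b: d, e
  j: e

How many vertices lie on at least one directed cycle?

4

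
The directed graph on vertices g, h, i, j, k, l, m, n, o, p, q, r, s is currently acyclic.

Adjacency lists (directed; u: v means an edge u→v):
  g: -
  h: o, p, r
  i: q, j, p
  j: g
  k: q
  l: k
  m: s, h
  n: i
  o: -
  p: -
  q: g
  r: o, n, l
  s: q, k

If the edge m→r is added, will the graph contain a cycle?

No

Adding m→r creates a cycle iff r can already reach m.
Explore from r: no path reaches m. The graph stays acyclic.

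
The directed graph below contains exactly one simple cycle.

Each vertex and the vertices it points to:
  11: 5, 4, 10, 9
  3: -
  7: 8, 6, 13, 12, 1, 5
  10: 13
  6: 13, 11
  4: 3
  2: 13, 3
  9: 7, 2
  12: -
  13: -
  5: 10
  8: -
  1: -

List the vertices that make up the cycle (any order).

DFS with gray/black marking from 11:
11 gray
  5 gray
    10 gray
      13 gray
      13 black
    10 black
  5 black
  4 gray
    3 gray
    3 black
  4 black
  11→10: 10 black — skip
  9 gray
    7 gray
      8 gray
      8 black
      6 gray
        6→13: 13 black — skip
        6→11: 11 is gray → back edge
Back edge closes the cycle 11 → 9 → 7 → 6 → 11; its vertices are {6, 7, 9, 11}.

6, 7, 9, 11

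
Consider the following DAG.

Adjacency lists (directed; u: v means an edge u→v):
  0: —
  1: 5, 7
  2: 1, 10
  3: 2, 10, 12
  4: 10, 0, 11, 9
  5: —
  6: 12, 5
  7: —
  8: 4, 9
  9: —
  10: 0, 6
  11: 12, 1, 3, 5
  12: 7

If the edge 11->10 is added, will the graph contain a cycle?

No

Adding 11→10 creates a cycle iff 10 can already reach 11.
Explore from 10: no path reaches 11. The graph stays acyclic.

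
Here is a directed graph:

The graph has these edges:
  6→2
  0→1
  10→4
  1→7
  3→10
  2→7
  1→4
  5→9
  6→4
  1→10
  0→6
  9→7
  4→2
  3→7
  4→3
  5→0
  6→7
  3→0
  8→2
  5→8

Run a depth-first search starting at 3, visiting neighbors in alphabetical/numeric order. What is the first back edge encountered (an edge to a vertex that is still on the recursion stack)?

4->3

DFS from 3 (visiting neighbors in alphabetical/numeric order); mark gray on enter, black on exit:
3 gray
  0 gray
    1 gray
      4 gray
        2 gray
          7 gray
          7 black
        2 black
        4→3: 3 is gray → back edge
First back edge: 4 → 3.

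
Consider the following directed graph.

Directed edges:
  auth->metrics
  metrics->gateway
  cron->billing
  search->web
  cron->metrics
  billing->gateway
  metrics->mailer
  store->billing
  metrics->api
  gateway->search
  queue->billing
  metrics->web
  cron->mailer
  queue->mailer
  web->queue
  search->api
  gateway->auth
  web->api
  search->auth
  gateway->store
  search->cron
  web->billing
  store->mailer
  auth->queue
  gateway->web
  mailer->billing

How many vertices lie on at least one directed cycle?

A vertex is on a directed cycle iff it belongs to a strongly connected component of size ≥ 2 (or has a self-loop).
The vertices on cycles are {web, auth, cron, queue, store, mailer, search, billing, gateway, metrics} — 10 in total.

10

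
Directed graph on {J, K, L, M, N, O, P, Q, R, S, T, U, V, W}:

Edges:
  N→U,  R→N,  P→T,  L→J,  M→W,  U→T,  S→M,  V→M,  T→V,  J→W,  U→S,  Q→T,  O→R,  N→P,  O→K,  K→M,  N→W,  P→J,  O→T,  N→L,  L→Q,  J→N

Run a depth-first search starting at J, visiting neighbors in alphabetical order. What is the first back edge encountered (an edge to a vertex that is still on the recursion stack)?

L->J

DFS from J (visiting neighbors in alphabetical order); mark gray on enter, black on exit:
J gray
  N gray
    L gray
      L→J: J is gray → back edge
First back edge: L → J.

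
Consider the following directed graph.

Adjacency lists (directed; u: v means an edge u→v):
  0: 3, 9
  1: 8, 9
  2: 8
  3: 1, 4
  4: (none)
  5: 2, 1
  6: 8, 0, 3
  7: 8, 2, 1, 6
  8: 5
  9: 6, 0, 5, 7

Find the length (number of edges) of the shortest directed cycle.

2

For each vertex v, BFS finds the shortest path from v back to v.
The shortest such closed walk is 9 → 0 → 9, length 2.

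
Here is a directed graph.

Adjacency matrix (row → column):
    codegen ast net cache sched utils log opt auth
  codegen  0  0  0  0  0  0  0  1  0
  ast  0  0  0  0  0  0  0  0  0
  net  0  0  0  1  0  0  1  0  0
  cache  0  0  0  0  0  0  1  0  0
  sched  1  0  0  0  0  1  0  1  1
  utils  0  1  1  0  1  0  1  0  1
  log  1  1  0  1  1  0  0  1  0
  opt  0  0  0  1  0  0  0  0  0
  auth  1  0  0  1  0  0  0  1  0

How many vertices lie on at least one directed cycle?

8

A vertex is on a directed cycle iff it belongs to a strongly connected component of size ≥ 2 (or has a self-loop).
The vertices on cycles are {log, net, opt, auth, cache, sched, utils, codegen} — 8 in total.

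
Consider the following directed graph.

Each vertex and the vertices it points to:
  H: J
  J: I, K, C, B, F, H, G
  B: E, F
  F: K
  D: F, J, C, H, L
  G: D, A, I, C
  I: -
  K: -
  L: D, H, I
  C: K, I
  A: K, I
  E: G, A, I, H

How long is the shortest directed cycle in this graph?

2

For each vertex v, BFS finds the shortest path from v back to v.
The shortest such closed walk is L → D → L, length 2.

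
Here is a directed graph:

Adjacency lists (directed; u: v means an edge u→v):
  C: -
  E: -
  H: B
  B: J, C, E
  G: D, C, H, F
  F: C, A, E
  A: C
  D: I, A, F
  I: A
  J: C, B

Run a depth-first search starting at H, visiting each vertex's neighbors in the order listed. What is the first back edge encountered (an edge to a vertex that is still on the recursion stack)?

J->B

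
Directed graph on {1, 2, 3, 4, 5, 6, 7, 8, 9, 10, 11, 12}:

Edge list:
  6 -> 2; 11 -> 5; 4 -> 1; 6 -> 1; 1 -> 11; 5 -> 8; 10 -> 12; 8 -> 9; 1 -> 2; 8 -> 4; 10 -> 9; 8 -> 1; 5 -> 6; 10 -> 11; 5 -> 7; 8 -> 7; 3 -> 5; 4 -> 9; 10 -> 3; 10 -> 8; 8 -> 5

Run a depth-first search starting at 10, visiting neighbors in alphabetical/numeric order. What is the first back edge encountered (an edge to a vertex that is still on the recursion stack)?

11→5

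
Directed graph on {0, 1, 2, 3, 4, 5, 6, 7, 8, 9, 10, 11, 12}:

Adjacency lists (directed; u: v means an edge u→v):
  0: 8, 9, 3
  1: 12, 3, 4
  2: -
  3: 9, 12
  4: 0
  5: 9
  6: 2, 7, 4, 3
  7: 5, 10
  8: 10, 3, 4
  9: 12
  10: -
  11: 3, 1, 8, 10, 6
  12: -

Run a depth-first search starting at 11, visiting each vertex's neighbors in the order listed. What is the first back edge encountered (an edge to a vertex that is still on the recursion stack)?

8→4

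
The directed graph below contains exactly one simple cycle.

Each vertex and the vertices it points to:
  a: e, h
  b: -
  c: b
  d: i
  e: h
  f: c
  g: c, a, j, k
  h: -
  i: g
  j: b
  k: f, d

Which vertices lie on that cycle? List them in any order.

DFS with gray/black marking from g:
g gray
  c gray
    b gray
    b black
  c black
  a gray
    e gray
      h gray
      h black
    e black
    a→h: h black — skip
  a black
  j gray
    j→b: b black — skip
  j black
  k gray
    f gray
      f→c: c black — skip
    f black
    d gray
      i gray
        i→g: g is gray → back edge
Back edge closes the cycle g → k → d → i → g; its vertices are {d, g, i, k}.

d, g, i, k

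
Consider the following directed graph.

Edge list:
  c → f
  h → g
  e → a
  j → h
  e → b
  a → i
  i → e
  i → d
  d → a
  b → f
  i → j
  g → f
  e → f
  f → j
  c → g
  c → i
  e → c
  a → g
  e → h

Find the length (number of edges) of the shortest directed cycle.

3

For each vertex v, BFS finds the shortest path from v back to v.
The shortest such closed walk is a → i → e → a, length 3.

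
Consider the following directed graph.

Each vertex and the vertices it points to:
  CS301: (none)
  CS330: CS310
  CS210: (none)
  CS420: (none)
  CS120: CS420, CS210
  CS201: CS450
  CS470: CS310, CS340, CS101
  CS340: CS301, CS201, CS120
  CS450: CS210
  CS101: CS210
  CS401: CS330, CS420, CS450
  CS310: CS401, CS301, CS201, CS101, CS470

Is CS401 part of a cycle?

Yes

CS401 is on a cycle iff CS401 can reach itself via ≥1 edge.
CS401 → CS330 → CS310 → CS401 — yes.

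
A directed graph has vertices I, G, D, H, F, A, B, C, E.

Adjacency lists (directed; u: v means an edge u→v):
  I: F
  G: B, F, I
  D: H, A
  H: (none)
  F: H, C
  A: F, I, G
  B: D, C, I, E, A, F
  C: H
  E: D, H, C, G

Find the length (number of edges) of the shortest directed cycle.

For each vertex v, BFS finds the shortest path from v back to v.
The shortest such closed walk is A → G → B → A, length 3.

3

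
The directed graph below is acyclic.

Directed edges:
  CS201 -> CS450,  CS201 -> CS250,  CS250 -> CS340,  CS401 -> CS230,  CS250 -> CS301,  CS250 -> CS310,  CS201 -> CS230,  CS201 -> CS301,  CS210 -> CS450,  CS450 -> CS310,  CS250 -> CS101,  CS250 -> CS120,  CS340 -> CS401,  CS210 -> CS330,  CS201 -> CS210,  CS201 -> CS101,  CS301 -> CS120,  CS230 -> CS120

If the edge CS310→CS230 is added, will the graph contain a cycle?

Adding CS310→CS230 creates a cycle iff CS230 can already reach CS310.
Explore from CS230: no path reaches CS310. The graph stays acyclic.

No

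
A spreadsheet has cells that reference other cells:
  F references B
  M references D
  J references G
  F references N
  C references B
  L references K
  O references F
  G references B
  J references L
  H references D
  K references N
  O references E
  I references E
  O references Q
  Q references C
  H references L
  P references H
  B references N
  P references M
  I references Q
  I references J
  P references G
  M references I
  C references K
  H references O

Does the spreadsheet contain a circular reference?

No

DFS with white/gray/black marking, starting from J:
J gray
  G gray
    B gray
      N gray
      N black
    B black
  G black
  L gray
    K gray
      K→N: N black — skip
    K black
  L black
J black
C gray
  C→B: B black — skip
  C→K: K black — skip
C black
D gray
D black
E gray
E black
F gray
  F→N: N black — skip
  F→B: B black — skip
F black
H gray
  H→L: L black — skip
  H→D: D black — skip
  O gray
    O→E: E black — skip
    Q gray
      Q→C: C black — skip
    Q black
    O→F: F black — skip
  O black
H black
I gray
  I→J: J black — skip
  I→Q: Q black — skip
  I→E: E black — skip
I black
M gray
  M→D: D black — skip
  M→I: I black — skip
M black
P gray
  P→M: M black — skip
  P→H: H black — skip
  P→G: G black — skip
P black
Every edge goes to a white or black vertex — no back edge, so the graph is acyclic.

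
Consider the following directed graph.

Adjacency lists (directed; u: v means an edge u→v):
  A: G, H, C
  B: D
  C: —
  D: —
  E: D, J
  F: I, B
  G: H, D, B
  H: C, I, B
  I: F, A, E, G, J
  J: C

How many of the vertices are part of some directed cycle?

A vertex is on a directed cycle iff it belongs to a strongly connected component of size ≥ 2 (or has a self-loop).
The vertices on cycles are {A, F, G, H, I} — 5 in total.

5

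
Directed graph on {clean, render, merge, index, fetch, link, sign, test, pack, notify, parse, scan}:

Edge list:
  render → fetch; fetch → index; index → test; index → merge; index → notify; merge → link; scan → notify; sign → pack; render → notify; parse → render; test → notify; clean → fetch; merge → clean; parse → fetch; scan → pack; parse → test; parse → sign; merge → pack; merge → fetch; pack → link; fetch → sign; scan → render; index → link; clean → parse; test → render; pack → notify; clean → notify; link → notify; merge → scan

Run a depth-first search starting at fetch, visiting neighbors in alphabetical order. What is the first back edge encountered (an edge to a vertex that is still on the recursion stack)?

clean->fetch

DFS from fetch (visiting neighbors in alphabetical order); mark gray on enter, black on exit:
fetch gray
  index gray
    link gray
      notify gray
      notify black
    link black
    merge gray
      clean gray
        clean→fetch: fetch is gray → back edge
First back edge: clean → fetch.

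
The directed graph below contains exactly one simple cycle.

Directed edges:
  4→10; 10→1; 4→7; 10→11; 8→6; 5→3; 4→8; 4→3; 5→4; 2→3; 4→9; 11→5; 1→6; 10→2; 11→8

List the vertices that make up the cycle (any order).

4, 5, 10, 11

DFS with gray/black marking from 4:
4 gray
  8 gray
    6 gray
    6 black
  8 black
  10 gray
    2 gray
      3 gray
      3 black
    2 black
    1 gray
      1→6: 6 black — skip
    1 black
    11 gray
      5 gray
        5→3: 3 black — skip
        5→4: 4 is gray → back edge
Back edge closes the cycle 4 → 10 → 11 → 5 → 4; its vertices are {4, 5, 10, 11}.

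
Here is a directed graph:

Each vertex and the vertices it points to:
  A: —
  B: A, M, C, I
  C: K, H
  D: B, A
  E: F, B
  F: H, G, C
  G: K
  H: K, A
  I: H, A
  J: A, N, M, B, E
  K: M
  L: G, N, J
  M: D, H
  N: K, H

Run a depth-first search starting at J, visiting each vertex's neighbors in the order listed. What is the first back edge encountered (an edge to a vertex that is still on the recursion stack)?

B→M

DFS from J (visiting each vertex's neighbors in the order listed); mark gray on enter, black on exit:
J gray
  A gray
  A black
  N gray
    K gray
      M gray
        D gray
          B gray
            B→A: A black — skip
            B→M: M is gray → back edge
First back edge: B → M.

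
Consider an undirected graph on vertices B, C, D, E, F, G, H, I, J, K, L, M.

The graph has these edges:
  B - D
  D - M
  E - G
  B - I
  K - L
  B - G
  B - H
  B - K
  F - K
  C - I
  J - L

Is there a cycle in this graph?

No

DFS, tracking each vertex's parent; an edge to a visited non-parent vertex closes a cycle.
Start from I:
visit I (parent –)
  visit B (parent I)
    visit H (parent B)
      H–B: parent, skip
    B–I: parent, skip
    visit K (parent B)
      K–B: parent, skip
      visit L (parent K)
        L–K: parent, skip
        visit J (parent L)
          J–L: parent, skip
      visit F (parent K)
        F–K: parent, skip
    visit D (parent B)
      D–B: parent, skip
      visit M (parent D)
        M–D: parent, skip
    visit G (parent B)
      visit E (parent G)
        E–G: parent, skip
      G–B: parent, skip
  visit C (parent I)
    C–I: parent, skip
No non-parent visited neighbor found — the graph is a forest.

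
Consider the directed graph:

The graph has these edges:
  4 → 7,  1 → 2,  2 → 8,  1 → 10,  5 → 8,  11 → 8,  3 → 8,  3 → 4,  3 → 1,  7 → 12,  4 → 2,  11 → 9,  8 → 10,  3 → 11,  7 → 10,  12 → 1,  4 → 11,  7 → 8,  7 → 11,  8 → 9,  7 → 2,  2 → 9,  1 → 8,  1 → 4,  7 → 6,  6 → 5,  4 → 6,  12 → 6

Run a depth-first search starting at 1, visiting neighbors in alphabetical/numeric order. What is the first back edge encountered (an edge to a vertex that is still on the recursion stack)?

DFS from 1 (visiting neighbors in alphabetical/numeric order); mark gray on enter, black on exit:
1 gray
  2 gray
    8 gray
      9 gray
      9 black
      10 gray
      10 black
    8 black
    2→9: 9 black — skip
  2 black
  4 gray
    4→2: 2 black — skip
    6 gray
      5 gray
        5→8: 8 black — skip
      5 black
    6 black
    7 gray
      7→2: 2 black — skip
      7→6: 6 black — skip
      7→8: 8 black — skip
      7→10: 10 black — skip
      11 gray
        11→8: 8 black — skip
        11→9: 9 black — skip
      11 black
      12 gray
        12→1: 1 is gray → back edge
First back edge: 12 → 1.

12→1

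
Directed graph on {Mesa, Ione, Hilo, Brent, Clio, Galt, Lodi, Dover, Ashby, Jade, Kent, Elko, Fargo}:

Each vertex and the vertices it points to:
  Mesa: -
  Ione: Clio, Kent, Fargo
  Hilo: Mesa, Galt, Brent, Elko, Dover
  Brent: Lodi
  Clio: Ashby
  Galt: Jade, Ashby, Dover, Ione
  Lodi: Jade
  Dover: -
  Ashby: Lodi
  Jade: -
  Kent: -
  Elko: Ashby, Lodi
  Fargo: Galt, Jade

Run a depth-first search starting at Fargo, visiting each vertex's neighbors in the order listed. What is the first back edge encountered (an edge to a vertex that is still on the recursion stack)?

Ione->Fargo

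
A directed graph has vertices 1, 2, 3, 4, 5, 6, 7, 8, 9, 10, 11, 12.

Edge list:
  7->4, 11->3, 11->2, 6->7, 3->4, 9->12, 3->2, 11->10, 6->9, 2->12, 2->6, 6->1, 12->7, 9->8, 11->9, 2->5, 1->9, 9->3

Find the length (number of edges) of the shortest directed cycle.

4

For each vertex v, BFS finds the shortest path from v back to v.
The shortest such closed walk is 2 → 6 → 9 → 3 → 2, length 4.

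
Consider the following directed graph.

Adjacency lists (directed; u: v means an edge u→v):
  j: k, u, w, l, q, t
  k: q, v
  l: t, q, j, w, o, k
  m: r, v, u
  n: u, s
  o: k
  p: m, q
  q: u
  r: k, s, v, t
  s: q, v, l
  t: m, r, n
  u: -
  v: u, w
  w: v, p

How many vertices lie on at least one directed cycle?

A vertex is on a directed cycle iff it belongs to a strongly connected component of size ≥ 2 (or has a self-loop).
The vertices on cycles are {j, k, l, m, n, o, p, r, s, t, v, w} — 12 in total.

12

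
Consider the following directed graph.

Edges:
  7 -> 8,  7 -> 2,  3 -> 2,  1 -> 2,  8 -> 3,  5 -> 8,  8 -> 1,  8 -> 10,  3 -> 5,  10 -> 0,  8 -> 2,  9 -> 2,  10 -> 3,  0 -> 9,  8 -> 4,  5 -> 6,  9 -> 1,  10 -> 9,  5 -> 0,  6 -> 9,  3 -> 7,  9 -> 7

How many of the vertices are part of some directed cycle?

A vertex is on a directed cycle iff it belongs to a strongly connected component of size ≥ 2 (or has a self-loop).
The vertices on cycles are {0, 3, 5, 6, 7, 8, 9, 10} — 8 in total.

8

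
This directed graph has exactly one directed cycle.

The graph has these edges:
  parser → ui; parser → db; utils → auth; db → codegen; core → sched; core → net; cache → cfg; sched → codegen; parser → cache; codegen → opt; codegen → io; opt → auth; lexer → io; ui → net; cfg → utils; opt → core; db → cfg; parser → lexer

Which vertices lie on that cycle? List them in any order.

opt, core, sched, codegen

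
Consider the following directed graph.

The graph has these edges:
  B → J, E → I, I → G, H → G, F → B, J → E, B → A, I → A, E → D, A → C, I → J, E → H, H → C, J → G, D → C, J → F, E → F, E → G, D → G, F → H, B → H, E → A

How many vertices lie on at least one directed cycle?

A vertex is on a directed cycle iff it belongs to a strongly connected component of size ≥ 2 (or has a self-loop).
The vertices on cycles are {B, E, F, I, J} — 5 in total.

5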